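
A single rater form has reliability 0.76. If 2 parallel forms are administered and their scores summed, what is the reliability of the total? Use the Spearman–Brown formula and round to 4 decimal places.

ρ_k = kρ / (1 + (k−1)ρ) = 2·0.76 / (1 + 1·0.76) = 1.520 / 1.760 = 0.8636.

0.8636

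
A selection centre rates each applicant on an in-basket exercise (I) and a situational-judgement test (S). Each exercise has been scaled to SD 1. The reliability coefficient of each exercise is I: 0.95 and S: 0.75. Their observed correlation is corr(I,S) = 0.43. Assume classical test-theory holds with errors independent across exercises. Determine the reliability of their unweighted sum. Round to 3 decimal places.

Var(I+S) = 2 + 2·[0.43] = 2 + 0.86 = 2.86.
Because errors are independent across components, Cov(Tᵢ,Tⱼ) = Cov(Xᵢ,Xⱼ); the off-diagonal part of the true-score variance is the same as above.
True-score variance = [0.95 + 0.75] + 0.86 = 1.7 + 0.86 = 2.56.
Reliability = 2.56 / 2.86 = 0.895.

0.895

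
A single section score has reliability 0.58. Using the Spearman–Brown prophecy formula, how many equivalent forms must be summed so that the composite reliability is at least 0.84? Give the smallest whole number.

4

k ≥ ρ*(1−ρ₁)/(ρ₁(1−ρ*)) = 0.84·0.42 / (0.58·0.16) = 3.802.
Smallest integer k = 4.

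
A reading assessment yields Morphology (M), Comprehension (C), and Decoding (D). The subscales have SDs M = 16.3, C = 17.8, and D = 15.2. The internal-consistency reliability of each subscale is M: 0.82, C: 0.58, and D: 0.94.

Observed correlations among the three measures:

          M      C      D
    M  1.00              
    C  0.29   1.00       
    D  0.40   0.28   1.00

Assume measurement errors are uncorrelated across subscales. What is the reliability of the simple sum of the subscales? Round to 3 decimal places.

Var(M+C+D) = 16.3² + 17.8² + 15.2² + 2·[16.3·17.8·0.29 + 16.3·15.2·0.40 + 17.8·15.2·0.28] = 813.57 + 518.003 = 1331.57.
With uncorrelated errors the cross-covariances are all true-score covariance, so they carry over unchanged; only the diagonal terms shrink to ρᵢσᵢ².
True-score variance = [16.3²·0.82 + 17.8²·0.58 + 15.2²·0.94] + 518.003 = 618.811 + 518.003 = 1136.81.
Reliability = 1136.81 / 1331.57 = 0.854.

0.854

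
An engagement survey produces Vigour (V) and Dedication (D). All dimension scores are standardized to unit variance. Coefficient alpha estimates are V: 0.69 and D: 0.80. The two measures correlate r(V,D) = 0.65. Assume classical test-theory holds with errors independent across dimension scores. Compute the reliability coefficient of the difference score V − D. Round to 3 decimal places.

Var(V−D) = 1 + 1 − 2·0.65 = 2 − 1.3 = 0.7.
Under uncorrelated errors the observed covariances equal the true-score covariances, so only the own-variance terms attenuate.
True-score variance = [0.69 + 0.80] − 1.3 = 1.49 − 1.3 = 0.19.
Reliability = 0.19 / 0.7 = 0.271.

0.271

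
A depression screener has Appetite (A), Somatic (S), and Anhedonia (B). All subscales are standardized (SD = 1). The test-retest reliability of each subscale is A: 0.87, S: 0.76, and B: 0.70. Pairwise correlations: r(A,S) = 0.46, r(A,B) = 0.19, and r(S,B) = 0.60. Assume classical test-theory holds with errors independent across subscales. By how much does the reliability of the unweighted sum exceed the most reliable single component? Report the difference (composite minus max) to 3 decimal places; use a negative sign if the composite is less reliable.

0.008

Var(sum) = 3 + 2.5 = 5.5; true-score variance = 2.33 + 2.5 = 4.83; composite reliability = 0.8782.
Max component reliability = 0.8700.
Difference = 0.8782 − 0.8700 = 0.008.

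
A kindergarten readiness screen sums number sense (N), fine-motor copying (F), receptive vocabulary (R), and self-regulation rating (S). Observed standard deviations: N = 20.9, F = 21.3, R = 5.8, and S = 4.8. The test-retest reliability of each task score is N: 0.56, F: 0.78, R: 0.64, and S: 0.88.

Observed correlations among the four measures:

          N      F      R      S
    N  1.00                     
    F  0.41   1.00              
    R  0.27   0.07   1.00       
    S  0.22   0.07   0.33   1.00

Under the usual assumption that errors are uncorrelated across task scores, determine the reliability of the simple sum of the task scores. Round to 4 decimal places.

Var(N+F+R+S) = 20.9² + 21.3² + 5.8² + 4.8² + 2·[20.9·21.3·0.41 + 20.9·5.8·0.27 + 20.9·4.8·0.22 + 21.3·5.8·0.07 + 21.3·4.8·0.07 + 5.8·4.8·0.33] = 947.18 + 524.623 = 1471.8.
With uncorrelated errors the cross-covariances are all true-score covariance, so they carry over unchanged; only the diagonal terms shrink to ρᵢσᵢ².
True-score variance = [20.9²·0.56 + 21.3²·0.78 + 5.8²·0.64 + 4.8²·0.88] + 524.623 = 640.297 + 524.623 = 1164.92.
Reliability = 1164.92 / 1471.8 = 0.7915.

0.7915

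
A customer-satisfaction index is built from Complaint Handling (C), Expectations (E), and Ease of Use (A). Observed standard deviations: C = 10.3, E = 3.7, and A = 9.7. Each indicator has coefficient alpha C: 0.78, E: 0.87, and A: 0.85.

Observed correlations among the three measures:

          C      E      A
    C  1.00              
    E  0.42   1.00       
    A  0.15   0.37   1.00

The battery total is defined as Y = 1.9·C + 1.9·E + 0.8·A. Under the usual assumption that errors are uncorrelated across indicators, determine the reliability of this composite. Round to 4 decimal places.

0.8563

Var(Y) = 1.9²·10.3² + 1.9²·3.7² + 0.8²·9.7² + 2·[3.61·10.3·3.7·0.42 + 1.52·10.3·9.7·0.15 + 1.52·3.7·9.7·0.37] = 492.623 + 201.493 = 694.116.
Under uncorrelated errors the observed covariances equal the true-score covariances, so only the own-variance terms attenuate.
True-score variance = [1.9²·10.3²·0.78 + 1.9²·3.7²·0.87 + 0.8²·9.7²·0.85] + 201.493 = 392.909 + 201.493 = 594.402.
Reliability = 594.402 / 694.116 = 0.8563.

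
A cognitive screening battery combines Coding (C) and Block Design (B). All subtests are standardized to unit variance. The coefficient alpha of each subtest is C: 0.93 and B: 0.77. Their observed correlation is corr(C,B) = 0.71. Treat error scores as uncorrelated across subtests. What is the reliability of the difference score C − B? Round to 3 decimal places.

0.483

Var(C−B) = 1 + 1 − 2·0.71 = 2 − 1.42 = 0.58.
Under uncorrelated errors the observed covariances equal the true-score covariances, so only the own-variance terms attenuate.
True-score variance = [0.93 + 0.77] − 1.42 = 1.7 − 1.42 = 0.28.
Reliability = 0.28 / 0.58 = 0.483.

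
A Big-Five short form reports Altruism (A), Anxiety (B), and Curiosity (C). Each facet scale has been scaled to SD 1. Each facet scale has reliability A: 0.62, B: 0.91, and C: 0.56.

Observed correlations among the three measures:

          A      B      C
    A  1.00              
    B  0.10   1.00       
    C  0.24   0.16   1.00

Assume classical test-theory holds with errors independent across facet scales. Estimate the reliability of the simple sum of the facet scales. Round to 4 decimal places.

Var(A+B+C) = 3 + 2·[0.10 + 0.24 + 0.16] = 3 + 1 = 4.
With uncorrelated errors the cross-covariances are all true-score covariance, so they carry over unchanged; only the diagonal terms shrink to ρᵢσᵢ².
True-score variance = [0.62 + 0.91 + 0.56] + 1 = 2.09 + 1 = 3.09.
Reliability = 3.09 / 4 = 0.7725.

0.7725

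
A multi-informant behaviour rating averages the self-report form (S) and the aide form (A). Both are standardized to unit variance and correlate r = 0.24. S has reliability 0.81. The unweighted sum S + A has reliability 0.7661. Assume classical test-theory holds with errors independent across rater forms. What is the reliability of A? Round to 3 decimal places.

0.610

Var(S+A) = 2 + 2·0.24 = 2.480.
True-score variance = ρ_S + ρ_A + 2·0.24, so 0.7661 = (0.81 + ρ_A + 0.48) / 2.480.
ρ_A = 0.7661·2.480 − 0.81 − 0.48 = 0.610.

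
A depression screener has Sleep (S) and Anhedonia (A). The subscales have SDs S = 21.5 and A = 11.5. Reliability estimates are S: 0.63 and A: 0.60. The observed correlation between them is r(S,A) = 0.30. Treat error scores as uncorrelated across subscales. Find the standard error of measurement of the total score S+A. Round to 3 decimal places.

Var(total) = 594.5 + 148.35 = 742.85.
True-score variance = 370.567 + 148.35 = 518.918, so reliability = 0.6985.
Error variance = 742.85 − 518.918 = 223.933; SEM = √223.933 = 14.964.

14.964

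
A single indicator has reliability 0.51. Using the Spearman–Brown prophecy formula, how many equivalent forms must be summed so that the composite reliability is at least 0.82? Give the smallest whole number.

k ≥ ρ*(1−ρ₁)/(ρ₁(1−ρ*)) = 0.82·0.49 / (0.51·0.18) = 4.377.
Smallest integer k = 5.

5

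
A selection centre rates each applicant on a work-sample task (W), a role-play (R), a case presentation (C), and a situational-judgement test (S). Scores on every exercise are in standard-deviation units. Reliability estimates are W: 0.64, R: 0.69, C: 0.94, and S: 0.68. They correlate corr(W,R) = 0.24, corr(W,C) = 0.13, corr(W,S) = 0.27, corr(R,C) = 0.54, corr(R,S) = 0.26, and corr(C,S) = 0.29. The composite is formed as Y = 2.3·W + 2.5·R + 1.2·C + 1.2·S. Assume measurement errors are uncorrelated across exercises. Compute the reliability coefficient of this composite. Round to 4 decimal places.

Var(Y) = 2.3² + 2.5² + 1.2² + 1.2² + 2·[5.75·0.24 + 2.76·0.13 + 2.76·0.27 + 3·0.54 + 3·0.26 + 1.44·0.29] = 14.42 + 10.6032 = 25.0232.
With uncorrelated errors the cross-covariances are all true-score covariance, so they carry over unchanged; only the diagonal terms shrink to ρᵢσᵢ².
True-score variance = [2.3²·0.64 + 2.5²·0.69 + 1.2²·0.94 + 1.2²·0.68] + 10.6032 = 10.0309 + 10.6032 = 20.6341.
Reliability = 20.6341 / 25.0232 = 0.8246.

0.8246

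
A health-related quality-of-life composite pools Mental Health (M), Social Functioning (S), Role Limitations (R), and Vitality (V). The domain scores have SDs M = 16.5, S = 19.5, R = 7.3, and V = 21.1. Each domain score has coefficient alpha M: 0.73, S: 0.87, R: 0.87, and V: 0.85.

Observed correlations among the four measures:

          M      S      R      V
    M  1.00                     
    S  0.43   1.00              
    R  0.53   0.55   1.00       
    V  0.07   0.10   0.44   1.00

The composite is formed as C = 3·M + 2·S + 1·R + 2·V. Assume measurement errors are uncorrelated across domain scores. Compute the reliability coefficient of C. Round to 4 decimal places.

Var(C) = 3²·16.5² + 2²·19.5² + 7.3² + 2²·21.1² + 2·[6·16.5·19.5·0.43 + 3·16.5·7.3·0.53 + 6·16.5·21.1·0.07 + 2·19.5·7.3·0.55 + 4·19.5·21.1·0.10 + 2·7.3·21.1·0.44] = 5805.38 + 3249.13 = 9054.51.
With uncorrelated errors the cross-covariances are all true-score covariance, so they carry over unchanged; only the diagonal terms shrink to ρᵢσᵢ².
True-score variance = [3²·16.5²·0.73 + 2²·19.5²·0.87 + 7.3²·0.87 + 2²·21.1²·0.85] + 3249.13 = 4672.03 + 3249.13 = 7921.16.
Reliability = 7921.16 / 9054.51 = 0.8748.

0.8748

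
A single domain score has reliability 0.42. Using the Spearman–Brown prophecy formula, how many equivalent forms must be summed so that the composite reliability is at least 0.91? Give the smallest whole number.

k ≥ ρ*(1−ρ₁)/(ρ₁(1−ρ*)) = 0.91·0.58 / (0.42·0.09) = 13.963.
Smallest integer k = 14.

14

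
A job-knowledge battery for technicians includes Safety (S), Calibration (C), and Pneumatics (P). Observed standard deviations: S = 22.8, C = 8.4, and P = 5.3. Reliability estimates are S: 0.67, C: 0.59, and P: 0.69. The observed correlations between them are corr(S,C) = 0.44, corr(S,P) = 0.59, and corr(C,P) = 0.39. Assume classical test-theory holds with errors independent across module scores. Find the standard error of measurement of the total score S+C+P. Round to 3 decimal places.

Var(total) = 618.49 + 345.854 = 964.344.
True-score variance = 409.305 + 345.854 = 755.16, so reliability = 0.7831.
Error variance = 964.344 − 755.16 = 209.185; SEM = √209.185 = 14.463.

14.463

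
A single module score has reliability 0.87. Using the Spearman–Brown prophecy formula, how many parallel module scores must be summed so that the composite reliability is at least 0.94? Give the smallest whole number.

k ≥ ρ*(1−ρ₁)/(ρ₁(1−ρ*)) = 0.94·0.13 / (0.87·0.06) = 2.341.
Smallest integer k = 3.

3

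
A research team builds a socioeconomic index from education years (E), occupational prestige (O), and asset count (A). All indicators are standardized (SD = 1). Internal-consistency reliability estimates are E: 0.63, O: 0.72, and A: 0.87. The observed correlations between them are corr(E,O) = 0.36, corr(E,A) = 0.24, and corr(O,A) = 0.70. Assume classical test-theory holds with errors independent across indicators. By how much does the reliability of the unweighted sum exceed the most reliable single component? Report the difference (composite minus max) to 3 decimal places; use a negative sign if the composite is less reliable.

-0.009

Var(sum) = 3 + 2.6 = 5.6; true-score variance = 2.22 + 2.6 = 4.82; composite reliability = 0.8607.
Max component reliability = 0.8700.
Difference = 0.8607 − 0.8700 = -0.009.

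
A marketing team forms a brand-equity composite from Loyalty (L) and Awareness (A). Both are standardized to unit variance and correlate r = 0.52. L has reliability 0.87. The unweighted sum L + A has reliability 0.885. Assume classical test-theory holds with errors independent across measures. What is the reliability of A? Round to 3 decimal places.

0.780

Var(L+A) = 2 + 2·0.52 = 3.040.
True-score variance = ρ_L + ρ_A + 2·0.52, so 0.885 = (0.87 + ρ_A + 1.04) / 3.040.
ρ_A = 0.885·3.040 − 0.87 − 1.04 = 0.780.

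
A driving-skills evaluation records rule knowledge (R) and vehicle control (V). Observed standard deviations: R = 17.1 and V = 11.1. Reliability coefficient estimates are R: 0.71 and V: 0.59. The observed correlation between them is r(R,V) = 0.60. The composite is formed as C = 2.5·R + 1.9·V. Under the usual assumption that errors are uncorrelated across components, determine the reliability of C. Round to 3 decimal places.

0.788

Var(C) = 2.5²·17.1² + 1.9²·11.1² + 2·[4.75·17.1·11.1·0.60] = 2272.35 + 1081.92 = 3354.27.
Under uncorrelated errors the observed covariances equal the true-score covariances, so only the own-variance terms attenuate.
True-score variance = [2.5²·17.1²·0.71 + 1.9²·11.1²·0.59] + 1081.92 = 1559.99 + 1081.92 = 2641.91.
Reliability = 2641.91 / 3354.27 = 0.788.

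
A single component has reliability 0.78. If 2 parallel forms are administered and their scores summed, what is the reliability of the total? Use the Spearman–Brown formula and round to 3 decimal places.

0.876

ρ_k = kρ / (1 + (k−1)ρ) = 2·0.78 / (1 + 1·0.78) = 1.560 / 1.780 = 0.876.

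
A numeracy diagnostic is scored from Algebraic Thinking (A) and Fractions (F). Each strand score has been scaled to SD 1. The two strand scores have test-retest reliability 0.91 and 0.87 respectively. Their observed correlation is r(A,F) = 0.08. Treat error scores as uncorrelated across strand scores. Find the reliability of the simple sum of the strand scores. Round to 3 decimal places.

0.898

Var(A+F) = 2 + 2·[0.08] = 2 + 0.16 = 2.16.
With uncorrelated errors the cross-covariances are all true-score covariance, so they carry over unchanged; only the diagonal terms shrink to ρᵢσᵢ².
True-score variance = [0.91 + 0.87] + 0.16 = 1.78 + 0.16 = 1.94.
Reliability = 1.94 / 2.16 = 0.898.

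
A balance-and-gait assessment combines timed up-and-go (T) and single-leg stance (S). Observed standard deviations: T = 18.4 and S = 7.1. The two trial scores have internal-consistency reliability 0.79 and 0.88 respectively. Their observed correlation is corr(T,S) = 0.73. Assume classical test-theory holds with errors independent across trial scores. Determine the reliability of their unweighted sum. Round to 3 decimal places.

0.867

Var(T+S) = 18.4² + 7.1² + 2·[18.4·7.1·0.73] = 388.97 + 190.734 = 579.704.
Under uncorrelated errors the observed covariances equal the true-score covariances, so only the own-variance terms attenuate.
True-score variance = [18.4²·0.79 + 7.1²·0.88] + 190.734 = 311.823 + 190.734 = 502.558.
Reliability = 502.558 / 579.704 = 0.867.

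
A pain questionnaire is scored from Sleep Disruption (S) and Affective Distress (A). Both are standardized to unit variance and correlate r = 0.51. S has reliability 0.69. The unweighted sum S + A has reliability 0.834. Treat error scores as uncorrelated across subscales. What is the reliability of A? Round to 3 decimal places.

0.809

Var(S+A) = 2 + 2·0.51 = 3.020.
True-score variance = ρ_S + ρ_A + 2·0.51, so 0.834 = (0.69 + ρ_A + 1.02) / 3.020.
ρ_A = 0.834·3.020 − 0.69 − 1.02 = 0.809.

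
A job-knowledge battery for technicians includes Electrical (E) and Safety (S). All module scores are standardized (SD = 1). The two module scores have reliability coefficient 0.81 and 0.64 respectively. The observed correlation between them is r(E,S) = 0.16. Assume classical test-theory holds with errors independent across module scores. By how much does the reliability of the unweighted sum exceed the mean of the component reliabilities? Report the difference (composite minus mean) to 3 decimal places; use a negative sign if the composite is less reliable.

0.038

Var(sum) = 2 + 0.32 = 2.32; true-score variance = 1.45 + 0.32 = 1.77; composite reliability = 0.7629.
Mean component reliability = 0.7250.
Difference = 0.7629 − 0.7250 = 0.038.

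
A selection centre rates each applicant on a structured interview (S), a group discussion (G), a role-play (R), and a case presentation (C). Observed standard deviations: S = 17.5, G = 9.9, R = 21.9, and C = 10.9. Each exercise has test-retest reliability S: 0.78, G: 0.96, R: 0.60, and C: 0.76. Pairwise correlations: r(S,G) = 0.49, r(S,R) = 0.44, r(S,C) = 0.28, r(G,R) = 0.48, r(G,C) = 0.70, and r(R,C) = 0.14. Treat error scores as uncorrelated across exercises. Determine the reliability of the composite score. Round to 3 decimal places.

0.857

Var(S+G+R+C) = 17.5² + 9.9² + 21.9² + 10.9² + 2·[17.5·9.9·0.49 + 17.5·21.9·0.44 + 17.5·10.9·0.28 + 9.9·21.9·0.48 + 9.9·10.9·0.70 + 21.9·10.9·0.14] = 1002.68 + 1039.92 = 2042.6.
Because errors are independent across components, Cov(Tᵢ,Tⱼ) = Cov(Xᵢ,Xⱼ); the off-diagonal part of the true-score variance is the same as above.
True-score variance = [17.5²·0.78 + 9.9²·0.96 + 21.9²·0.60 + 10.9²·0.76] + 1039.92 = 711.026 + 1039.92 = 1750.94.
Reliability = 1750.94 / 2042.6 = 0.857.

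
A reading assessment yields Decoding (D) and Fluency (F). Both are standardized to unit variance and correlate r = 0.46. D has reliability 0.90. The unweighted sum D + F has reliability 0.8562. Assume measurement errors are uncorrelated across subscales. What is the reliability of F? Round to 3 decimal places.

0.680

Var(D+F) = 2 + 2·0.46 = 2.920.
True-score variance = ρ_D + ρ_F + 2·0.46, so 0.8562 = (0.90 + ρ_F + 0.92) / 2.920.
ρ_F = 0.8562·2.920 − 0.90 − 0.92 = 0.680.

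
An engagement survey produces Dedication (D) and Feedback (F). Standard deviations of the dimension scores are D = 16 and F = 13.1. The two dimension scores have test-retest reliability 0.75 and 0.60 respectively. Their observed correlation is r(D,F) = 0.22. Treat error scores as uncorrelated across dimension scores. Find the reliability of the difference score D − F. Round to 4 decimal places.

0.6045

Var(D−F) = 16² + 13.1² − 2·16·13.1·0.22 = 427.61 − 92.224 = 335.386.
Because errors are independent across components, Cov(Tᵢ,Tⱼ) = Cov(Xᵢ,Xⱼ); the off-diagonal part of the true-score variance is the same as above.
True-score variance = [16²·0.75 + 13.1²·0.60] − 92.224 = 294.966 − 92.224 = 202.742.
Reliability = 202.742 / 335.386 = 0.6045.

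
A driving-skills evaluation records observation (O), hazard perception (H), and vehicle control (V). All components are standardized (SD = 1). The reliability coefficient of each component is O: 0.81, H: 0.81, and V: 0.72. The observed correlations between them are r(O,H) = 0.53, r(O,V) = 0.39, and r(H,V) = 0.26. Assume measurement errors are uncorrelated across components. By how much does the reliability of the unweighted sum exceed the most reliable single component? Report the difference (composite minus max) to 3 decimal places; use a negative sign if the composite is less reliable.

0.067

Var(sum) = 3 + 2.36 = 5.36; true-score variance = 2.34 + 2.36 = 4.7; composite reliability = 0.8769.
Max component reliability = 0.8100.
Difference = 0.8769 − 0.8100 = 0.067.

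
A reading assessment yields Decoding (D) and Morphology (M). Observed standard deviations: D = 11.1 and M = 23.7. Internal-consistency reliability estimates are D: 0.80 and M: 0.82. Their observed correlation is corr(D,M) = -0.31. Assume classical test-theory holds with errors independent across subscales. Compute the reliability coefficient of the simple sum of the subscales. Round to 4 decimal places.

Var(D+M) = 11.1² + 23.7² + 2·[11.1·23.7·(-0.31)] = 684.9 − 163.103 = 521.797.
With uncorrelated errors the cross-covariances are all true-score covariance, so they carry over unchanged; only the diagonal terms shrink to ρᵢσᵢ².
True-score variance = [11.1²·0.80 + 23.7²·0.82] − 163.103 = 559.154 − 163.103 = 396.05.
Reliability = 396.05 / 521.797 = 0.7590.

0.7590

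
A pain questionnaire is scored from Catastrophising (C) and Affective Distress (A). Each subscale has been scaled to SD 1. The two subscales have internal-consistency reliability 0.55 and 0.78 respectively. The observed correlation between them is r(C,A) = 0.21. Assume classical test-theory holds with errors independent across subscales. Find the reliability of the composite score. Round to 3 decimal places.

0.723

Var(C+A) = 2 + 2·[0.21] = 2 + 0.42 = 2.42.
With uncorrelated errors the cross-covariances are all true-score covariance, so they carry over unchanged; only the diagonal terms shrink to ρᵢσᵢ².
True-score variance = [0.55 + 0.78] + 0.42 = 1.33 + 0.42 = 1.75.
Reliability = 1.75 / 2.42 = 0.723.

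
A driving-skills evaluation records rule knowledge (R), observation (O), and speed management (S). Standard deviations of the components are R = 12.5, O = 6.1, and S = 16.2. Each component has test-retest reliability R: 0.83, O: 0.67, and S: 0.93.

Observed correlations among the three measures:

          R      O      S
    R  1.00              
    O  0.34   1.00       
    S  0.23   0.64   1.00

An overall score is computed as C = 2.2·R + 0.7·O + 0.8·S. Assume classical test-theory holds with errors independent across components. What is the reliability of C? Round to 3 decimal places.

Var(C) = 2.2²·12.5² + 0.7²·6.1² + 0.8²·16.2² + 2·[1.54·12.5·6.1·0.34 + 1.76·12.5·16.2·0.23 + 0.56·6.1·16.2·0.64] = 942.445 + 314.627 = 1257.07.
Under uncorrelated errors the observed covariances equal the true-score covariances, so only the own-variance terms attenuate.
True-score variance = [2.2²·12.5²·0.83 + 0.7²·6.1²·0.67 + 0.8²·16.2²·0.93] + 314.627 = 796.108 + 314.627 = 1110.74.
Reliability = 1110.74 / 1257.07 = 0.884.

0.884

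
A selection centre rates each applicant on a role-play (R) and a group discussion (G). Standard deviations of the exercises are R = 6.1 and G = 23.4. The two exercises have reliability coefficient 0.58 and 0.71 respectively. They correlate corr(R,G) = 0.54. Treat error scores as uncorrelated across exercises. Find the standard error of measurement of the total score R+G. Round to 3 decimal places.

13.207

Var(total) = 584.77 + 154.159 = 738.929.
True-score variance = 410.349 + 154.159 = 564.509, so reliability = 0.7640.
Error variance = 738.929 − 564.509 = 174.421; SEM = √174.421 = 13.207.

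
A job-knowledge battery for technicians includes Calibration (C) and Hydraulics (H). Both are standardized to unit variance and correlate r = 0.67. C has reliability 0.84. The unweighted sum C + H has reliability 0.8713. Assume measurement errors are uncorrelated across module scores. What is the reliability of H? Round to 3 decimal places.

Var(C+H) = 2 + 2·0.67 = 3.340.
True-score variance = ρ_C + ρ_H + 2·0.67, so 0.8713 = (0.84 + ρ_H + 1.34) / 3.340.
ρ_H = 0.8713·3.340 − 0.84 − 1.34 = 0.730.

0.730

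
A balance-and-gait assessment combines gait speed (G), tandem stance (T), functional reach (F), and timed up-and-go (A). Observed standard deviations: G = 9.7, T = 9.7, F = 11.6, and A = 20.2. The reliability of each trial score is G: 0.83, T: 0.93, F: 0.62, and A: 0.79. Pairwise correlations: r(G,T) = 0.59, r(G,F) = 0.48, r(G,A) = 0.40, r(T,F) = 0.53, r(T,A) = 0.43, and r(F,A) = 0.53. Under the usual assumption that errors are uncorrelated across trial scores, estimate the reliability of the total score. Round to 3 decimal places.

Var(G+T+F+A) = 9.7² + 9.7² + 11.6² + 20.2² + 2·[9.7·9.7·0.59 + 9.7·11.6·0.48 + 9.7·20.2·0.40 + 9.7·11.6·0.53 + 9.7·20.2·0.43 + 11.6·20.2·0.53] = 730.78 + 911.956 = 1642.74.
Under uncorrelated errors the observed covariances equal the true-score covariances, so only the own-variance terms attenuate.
True-score variance = [9.7²·0.83 + 9.7²·0.93 + 11.6²·0.62 + 20.2²·0.79] + 911.956 = 571.377 + 911.956 = 1483.33.
Reliability = 1483.33 / 1642.74 = 0.903.

0.903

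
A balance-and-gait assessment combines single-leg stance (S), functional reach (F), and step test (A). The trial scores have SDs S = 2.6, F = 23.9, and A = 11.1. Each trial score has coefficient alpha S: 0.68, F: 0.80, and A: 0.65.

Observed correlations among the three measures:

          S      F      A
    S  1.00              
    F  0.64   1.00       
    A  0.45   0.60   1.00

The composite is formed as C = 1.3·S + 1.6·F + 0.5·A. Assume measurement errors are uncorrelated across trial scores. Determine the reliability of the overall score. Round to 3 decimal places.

Var(C) = 1.3²·2.6² + 1.6²·23.9² + 0.5²·11.1² + 2·[2.08·2.6·23.9·0.64 + 0.65·2.6·11.1·0.45 + 0.8·23.9·11.1·0.60] = 1504.52 + 437.003 = 1941.53.
Under uncorrelated errors the observed covariances equal the true-score covariances, so only the own-variance terms attenuate.
True-score variance = [1.3²·2.6²·0.68 + 1.6²·23.9²·0.80 + 0.5²·11.1²·0.65] + 437.003 = 1197.63 + 437.003 = 1634.63.
Reliability = 1634.63 / 1941.53 = 0.842.

0.842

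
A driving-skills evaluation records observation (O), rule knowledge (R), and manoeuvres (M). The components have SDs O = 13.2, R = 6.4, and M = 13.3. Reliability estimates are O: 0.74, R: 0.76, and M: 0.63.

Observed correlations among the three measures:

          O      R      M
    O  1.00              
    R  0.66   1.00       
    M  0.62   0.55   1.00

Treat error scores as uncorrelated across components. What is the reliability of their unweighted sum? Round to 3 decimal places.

0.852

Var(O+R+M) = 13.2² + 6.4² + 13.3² + 2·[13.2·6.4·0.66 + 13.2·13.3·0.62 + 6.4·13.3·0.55] = 392.09 + 422.84 = 814.93.
Under uncorrelated errors the observed covariances equal the true-score covariances, so only the own-variance terms attenuate.
True-score variance = [13.2²·0.74 + 6.4²·0.76 + 13.3²·0.63] + 422.84 = 271.508 + 422.84 = 694.348.
Reliability = 694.348 / 814.93 = 0.852.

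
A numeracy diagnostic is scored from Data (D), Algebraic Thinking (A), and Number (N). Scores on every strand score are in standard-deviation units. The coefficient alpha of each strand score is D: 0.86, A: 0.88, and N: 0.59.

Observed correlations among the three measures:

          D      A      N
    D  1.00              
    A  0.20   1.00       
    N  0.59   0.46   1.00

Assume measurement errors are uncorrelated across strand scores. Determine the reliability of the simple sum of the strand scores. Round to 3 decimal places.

Var(D+A+N) = 3 + 2·[0.20 + 0.59 + 0.46] = 3 + 2.5 = 5.5.
Under uncorrelated errors the observed covariances equal the true-score covariances, so only the own-variance terms attenuate.
True-score variance = [0.86 + 0.88 + 0.59] + 2.5 = 2.33 + 2.5 = 4.83.
Reliability = 4.83 / 5.5 = 0.878.

0.878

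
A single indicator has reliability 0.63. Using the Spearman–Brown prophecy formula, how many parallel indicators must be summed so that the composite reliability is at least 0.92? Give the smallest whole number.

k ≥ ρ*(1−ρ₁)/(ρ₁(1−ρ*)) = 0.92·0.37 / (0.63·0.08) = 6.754.
Smallest integer k = 7.

7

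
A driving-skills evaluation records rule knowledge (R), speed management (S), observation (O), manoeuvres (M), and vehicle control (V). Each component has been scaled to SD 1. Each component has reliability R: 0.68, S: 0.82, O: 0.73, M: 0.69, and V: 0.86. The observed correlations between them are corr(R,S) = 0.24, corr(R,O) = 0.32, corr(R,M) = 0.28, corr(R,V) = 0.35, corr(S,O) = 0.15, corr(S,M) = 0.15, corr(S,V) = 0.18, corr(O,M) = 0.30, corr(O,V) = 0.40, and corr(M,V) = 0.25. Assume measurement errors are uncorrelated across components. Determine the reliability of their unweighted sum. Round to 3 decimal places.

0.881

Var(R+S+O+M+V) = 5 + 2·[0.24 + 0.32 + 0.28 + 0.35 + 0.15 + 0.15 + 0.18 + 0.30 + 0.40 + 0.25] = 5 + 5.24 = 10.24.
Because errors are independent across components, Cov(Tᵢ,Tⱼ) = Cov(Xᵢ,Xⱼ); the off-diagonal part of the true-score variance is the same as above.
True-score variance = [0.68 + 0.82 + 0.73 + 0.69 + 0.86] + 5.24 = 3.78 + 5.24 = 9.02.
Reliability = 9.02 / 10.24 = 0.881.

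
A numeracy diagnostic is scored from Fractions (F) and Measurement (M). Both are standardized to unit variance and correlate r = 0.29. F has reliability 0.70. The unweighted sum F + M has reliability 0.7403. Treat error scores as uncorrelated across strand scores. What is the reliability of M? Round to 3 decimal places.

Var(F+M) = 2 + 2·0.29 = 2.580.
True-score variance = ρ_F + ρ_M + 2·0.29, so 0.7403 = (0.70 + ρ_M + 0.58) / 2.580.
ρ_M = 0.7403·2.580 − 0.70 − 0.58 = 0.630.

0.630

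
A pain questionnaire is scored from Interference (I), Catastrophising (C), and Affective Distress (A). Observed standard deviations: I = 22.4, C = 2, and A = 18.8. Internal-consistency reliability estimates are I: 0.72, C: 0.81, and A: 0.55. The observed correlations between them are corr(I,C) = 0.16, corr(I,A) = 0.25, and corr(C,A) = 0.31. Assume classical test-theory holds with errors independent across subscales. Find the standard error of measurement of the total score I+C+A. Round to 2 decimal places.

Var(total) = 859.2 + 248.208 = 1107.41.
True-score variance = 558.899 + 248.208 = 807.107, so reliability = 0.7288.
Error variance = 1107.41 − 807.107 = 300.301; SEM = √300.301 = 17.33.

17.33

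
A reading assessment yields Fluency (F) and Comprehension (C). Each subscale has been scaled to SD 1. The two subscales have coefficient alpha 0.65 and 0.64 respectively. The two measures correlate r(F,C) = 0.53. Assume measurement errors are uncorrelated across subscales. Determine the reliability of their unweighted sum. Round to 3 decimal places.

0.768

Var(F+C) = 2 + 2·[0.53] = 2 + 1.06 = 3.06.
Under uncorrelated errors the observed covariances equal the true-score covariances, so only the own-variance terms attenuate.
True-score variance = [0.65 + 0.64] + 1.06 = 1.29 + 1.06 = 2.35.
Reliability = 2.35 / 3.06 = 0.768.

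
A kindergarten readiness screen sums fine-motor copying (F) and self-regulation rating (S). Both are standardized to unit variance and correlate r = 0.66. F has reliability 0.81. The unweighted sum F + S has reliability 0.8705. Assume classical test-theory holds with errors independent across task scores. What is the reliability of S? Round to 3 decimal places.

0.760

Var(F+S) = 2 + 2·0.66 = 3.320.
True-score variance = ρ_F + ρ_S + 2·0.66, so 0.8705 = (0.81 + ρ_S + 1.32) / 3.320.
ρ_S = 0.8705·3.320 − 0.81 − 1.32 = 0.760.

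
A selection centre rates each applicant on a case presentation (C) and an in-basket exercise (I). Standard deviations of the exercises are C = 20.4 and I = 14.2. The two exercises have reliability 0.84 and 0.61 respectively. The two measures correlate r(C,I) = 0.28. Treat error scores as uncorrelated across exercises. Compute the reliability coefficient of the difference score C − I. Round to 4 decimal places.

Var(C−I) = 20.4² + 14.2² − 2·20.4·14.2·0.28 = 617.8 − 162.221 = 455.579.
Because errors are independent across components, Cov(Tᵢ,Tⱼ) = Cov(Xᵢ,Xⱼ); the off-diagonal part of the true-score variance is the same as above.
True-score variance = [20.4²·0.84 + 14.2²·0.61] − 162.221 = 472.575 − 162.221 = 310.354.
Reliability = 310.354 / 455.579 = 0.6812.

0.6812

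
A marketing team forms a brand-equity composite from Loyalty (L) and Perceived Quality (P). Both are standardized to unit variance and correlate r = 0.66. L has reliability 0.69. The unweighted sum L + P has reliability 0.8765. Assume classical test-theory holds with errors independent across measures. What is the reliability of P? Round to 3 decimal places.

0.900

Var(L+P) = 2 + 2·0.66 = 3.320.
True-score variance = ρ_L + ρ_P + 2·0.66, so 0.8765 = (0.69 + ρ_P + 1.32) / 3.320.
ρ_P = 0.8765·3.320 − 0.69 − 1.32 = 0.900.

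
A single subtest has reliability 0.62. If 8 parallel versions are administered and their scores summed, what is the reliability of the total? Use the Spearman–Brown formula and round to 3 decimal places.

ρ_k = kρ / (1 + (k−1)ρ) = 8·0.62 / (1 + 7·0.62) = 4.960 / 5.340 = 0.929.

0.929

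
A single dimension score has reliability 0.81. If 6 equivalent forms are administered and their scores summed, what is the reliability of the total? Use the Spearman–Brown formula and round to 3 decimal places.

ρ_k = kρ / (1 + (k−1)ρ) = 6·0.81 / (1 + 5·0.81) = 4.860 / 5.050 = 0.962.

0.962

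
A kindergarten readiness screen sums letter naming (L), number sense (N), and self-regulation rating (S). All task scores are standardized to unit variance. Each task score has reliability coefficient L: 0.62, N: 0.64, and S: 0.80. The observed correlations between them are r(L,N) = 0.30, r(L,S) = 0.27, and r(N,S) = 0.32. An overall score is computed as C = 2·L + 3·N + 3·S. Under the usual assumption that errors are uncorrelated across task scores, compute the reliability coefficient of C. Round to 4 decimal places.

0.8104

Var(C) = 2² + 3² + 3² + 2·[6·0.30 + 6·0.27 + 9·0.32] = 22 + 12.6 = 34.6.
Because errors are independent across components, Cov(Tᵢ,Tⱼ) = Cov(Xᵢ,Xⱼ); the off-diagonal part of the true-score variance is the same as above.
True-score variance = [2²·0.62 + 3²·0.64 + 3²·0.80] + 12.6 = 15.44 + 12.6 = 28.04.
Reliability = 28.04 / 34.6 = 0.8104.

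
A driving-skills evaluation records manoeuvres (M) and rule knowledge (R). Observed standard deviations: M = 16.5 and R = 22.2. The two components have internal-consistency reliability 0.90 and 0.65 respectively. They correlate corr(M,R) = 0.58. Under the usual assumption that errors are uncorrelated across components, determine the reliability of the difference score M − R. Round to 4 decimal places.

Var(M−R) = 16.5² + 22.2² − 2·16.5·22.2·0.58 = 765.09 − 424.908 = 340.182.
Because errors are independent across components, Cov(Tᵢ,Tⱼ) = Cov(Xᵢ,Xⱼ); the off-diagonal part of the true-score variance is the same as above.
True-score variance = [16.5²·0.90 + 22.2²·0.65] − 424.908 = 565.371 − 424.908 = 140.463.
Reliability = 140.463 / 340.182 = 0.4129.

0.4129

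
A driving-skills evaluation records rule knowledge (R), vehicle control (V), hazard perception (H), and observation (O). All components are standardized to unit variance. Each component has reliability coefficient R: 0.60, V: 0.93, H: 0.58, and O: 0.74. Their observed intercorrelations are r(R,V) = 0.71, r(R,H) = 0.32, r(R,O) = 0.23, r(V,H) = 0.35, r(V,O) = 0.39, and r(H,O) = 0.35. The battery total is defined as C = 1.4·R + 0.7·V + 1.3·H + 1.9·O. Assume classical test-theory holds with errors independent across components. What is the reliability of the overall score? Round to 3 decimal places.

0.835

Var(C) = 1.4² + 0.7² + 1.3² + 1.9² + 2·[0.98·0.71 + 1.82·0.32 + 2.66·0.23 + 0.91·0.35 + 1.33·0.39 + 2.47·0.35] = 7.75 + 7.1834 = 14.9334.
Under uncorrelated errors the observed covariances equal the true-score covariances, so only the own-variance terms attenuate.
True-score variance = [1.4²·0.60 + 0.7²·0.93 + 1.3²·0.58 + 1.9²·0.74] + 7.1834 = 5.2833 + 7.1834 = 12.4667.
Reliability = 12.4667 / 14.9334 = 0.835.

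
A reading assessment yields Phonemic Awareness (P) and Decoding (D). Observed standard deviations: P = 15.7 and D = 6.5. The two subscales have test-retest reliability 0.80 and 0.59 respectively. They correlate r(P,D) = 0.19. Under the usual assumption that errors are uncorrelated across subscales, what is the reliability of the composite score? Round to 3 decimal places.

0.797

Var(P+D) = 15.7² + 6.5² + 2·[15.7·6.5·0.19] = 288.74 + 38.779 = 327.519.
Because errors are independent across components, Cov(Tᵢ,Tⱼ) = Cov(Xᵢ,Xⱼ); the off-diagonal part of the true-score variance is the same as above.
True-score variance = [15.7²·0.80 + 6.5²·0.59] + 38.779 = 222.12 + 38.779 = 260.899.
Reliability = 260.899 / 327.519 = 0.797.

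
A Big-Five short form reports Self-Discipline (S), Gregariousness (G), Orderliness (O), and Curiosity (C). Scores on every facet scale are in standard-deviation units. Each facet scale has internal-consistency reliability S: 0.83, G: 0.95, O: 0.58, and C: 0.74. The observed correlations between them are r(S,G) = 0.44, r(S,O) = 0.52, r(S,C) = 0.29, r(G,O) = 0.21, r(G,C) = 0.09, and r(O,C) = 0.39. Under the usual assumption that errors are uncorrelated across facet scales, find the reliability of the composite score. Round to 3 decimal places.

Var(S+G+O+C) = 4 + 2·[0.44 + 0.52 + 0.29 + 0.21 + 0.09 + 0.39] = 4 + 3.88 = 7.88.
With uncorrelated errors the cross-covariances are all true-score covariance, so they carry over unchanged; only the diagonal terms shrink to ρᵢσᵢ².
True-score variance = [0.83 + 0.95 + 0.58 + 0.74] + 3.88 = 3.1 + 3.88 = 6.98.
Reliability = 6.98 / 7.88 = 0.886.

0.886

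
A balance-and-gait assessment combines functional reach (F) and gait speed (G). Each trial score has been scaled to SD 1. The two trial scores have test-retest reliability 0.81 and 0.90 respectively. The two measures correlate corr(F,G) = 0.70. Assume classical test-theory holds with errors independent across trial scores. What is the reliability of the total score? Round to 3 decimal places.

0.915

Var(F+G) = 2 + 2·[0.70] = 2 + 1.4 = 3.4.
Because errors are independent across components, Cov(Tᵢ,Tⱼ) = Cov(Xᵢ,Xⱼ); the off-diagonal part of the true-score variance is the same as above.
True-score variance = [0.81 + 0.90] + 1.4 = 1.71 + 1.4 = 3.11.
Reliability = 3.11 / 3.4 = 0.915.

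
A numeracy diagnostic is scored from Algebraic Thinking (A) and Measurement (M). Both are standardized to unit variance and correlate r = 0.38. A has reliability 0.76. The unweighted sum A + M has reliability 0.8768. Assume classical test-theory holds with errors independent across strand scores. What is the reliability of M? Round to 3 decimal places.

0.900

Var(A+M) = 2 + 2·0.38 = 2.760.
True-score variance = ρ_A + ρ_M + 2·0.38, so 0.8768 = (0.76 + ρ_M + 0.76) / 2.760.
ρ_M = 0.8768·2.760 − 0.76 − 0.76 = 0.900.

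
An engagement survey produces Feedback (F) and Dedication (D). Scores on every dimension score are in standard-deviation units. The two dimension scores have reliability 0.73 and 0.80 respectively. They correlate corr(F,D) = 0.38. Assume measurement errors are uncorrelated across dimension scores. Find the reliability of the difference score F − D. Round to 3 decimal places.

Var(F−D) = 1 + 1 − 2·0.38 = 2 − 0.76 = 1.24.
Because errors are independent across components, Cov(Tᵢ,Tⱼ) = Cov(Xᵢ,Xⱼ); the off-diagonal part of the true-score variance is the same as above.
True-score variance = [0.73 + 0.80] − 0.76 = 1.53 − 0.76 = 0.77.
Reliability = 0.77 / 1.24 = 0.621.

0.621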